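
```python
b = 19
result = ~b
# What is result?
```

Answer: -20

Derivation:
Trace (tracking result):
b = 19  # -> b = 19
result = ~b  # -> result = -20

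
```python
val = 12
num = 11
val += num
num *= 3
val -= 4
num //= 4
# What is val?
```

Answer: 19

Derivation:
Trace (tracking val):
val = 12  # -> val = 12
num = 11  # -> num = 11
val += num  # -> val = 23
num *= 3  # -> num = 33
val -= 4  # -> val = 19
num //= 4  # -> num = 8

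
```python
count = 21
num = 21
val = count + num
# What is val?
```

Answer: 42

Derivation:
Trace (tracking val):
count = 21  # -> count = 21
num = 21  # -> num = 21
val = count + num  # -> val = 42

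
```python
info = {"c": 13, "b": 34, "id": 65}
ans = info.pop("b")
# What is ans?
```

Answer: 34

Derivation:
Trace (tracking ans):
info = {'c': 13, 'b': 34, 'id': 65}  # -> info = {'c': 13, 'b': 34, 'id': 65}
ans = info.pop('b')  # -> ans = 34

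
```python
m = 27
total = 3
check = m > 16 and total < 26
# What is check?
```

Answer: True

Derivation:
Trace (tracking check):
m = 27  # -> m = 27
total = 3  # -> total = 3
check = m > 16 and total < 26  # -> check = True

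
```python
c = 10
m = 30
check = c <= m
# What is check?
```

Answer: True

Derivation:
Trace (tracking check):
c = 10  # -> c = 10
m = 30  # -> m = 30
check = c <= m  # -> check = True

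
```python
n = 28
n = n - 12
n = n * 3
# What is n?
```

Answer: 48

Derivation:
Trace (tracking n):
n = 28  # -> n = 28
n = n - 12  # -> n = 16
n = n * 3  # -> n = 48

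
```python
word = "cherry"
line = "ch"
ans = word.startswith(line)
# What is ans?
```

Answer: True

Derivation:
Trace (tracking ans):
word = 'cherry'  # -> word = 'cherry'
line = 'ch'  # -> line = 'ch'
ans = word.startswith(line)  # -> ans = True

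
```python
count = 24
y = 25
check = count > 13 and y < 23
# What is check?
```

Answer: False

Derivation:
Trace (tracking check):
count = 24  # -> count = 24
y = 25  # -> y = 25
check = count > 13 and y < 23  # -> check = False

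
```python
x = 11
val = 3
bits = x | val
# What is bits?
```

Trace (tracking bits):
x = 11  # -> x = 11
val = 3  # -> val = 3
bits = x | val  # -> bits = 11

Answer: 11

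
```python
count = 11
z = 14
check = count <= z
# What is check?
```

Trace (tracking check):
count = 11  # -> count = 11
z = 14  # -> z = 14
check = count <= z  # -> check = True

Answer: True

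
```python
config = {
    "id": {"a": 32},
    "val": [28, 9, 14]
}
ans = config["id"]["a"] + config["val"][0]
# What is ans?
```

Answer: 60

Derivation:
Trace (tracking ans):
config = {'id': {'a': 32}, 'val': [28, 9, 14]}  # -> config = {'id': {'a': 32}, 'val': [28, 9, 14]}
ans = config['id']['a'] + config['val'][0]  # -> ans = 60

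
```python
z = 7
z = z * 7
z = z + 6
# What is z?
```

Answer: 55

Derivation:
Trace (tracking z):
z = 7  # -> z = 7
z = z * 7  # -> z = 49
z = z + 6  # -> z = 55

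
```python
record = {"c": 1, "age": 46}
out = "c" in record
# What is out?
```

Trace (tracking out):
record = {'c': 1, 'age': 46}  # -> record = {'c': 1, 'age': 46}
out = 'c' in record  # -> out = True

Answer: True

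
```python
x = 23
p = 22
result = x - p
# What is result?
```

Answer: 1

Derivation:
Trace (tracking result):
x = 23  # -> x = 23
p = 22  # -> p = 22
result = x - p  # -> result = 1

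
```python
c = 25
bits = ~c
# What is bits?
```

Trace (tracking bits):
c = 25  # -> c = 25
bits = ~c  # -> bits = -26

Answer: -26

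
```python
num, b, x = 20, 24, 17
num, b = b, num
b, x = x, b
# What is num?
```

Trace (tracking num):
num, b, x = (20, 24, 17)  # -> num = 20, b = 24, x = 17
num, b = (b, num)  # -> num = 24, b = 20
b, x = (x, b)  # -> b = 17, x = 20

Answer: 24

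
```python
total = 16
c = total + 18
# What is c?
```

Trace (tracking c):
total = 16  # -> total = 16
c = total + 18  # -> c = 34

Answer: 34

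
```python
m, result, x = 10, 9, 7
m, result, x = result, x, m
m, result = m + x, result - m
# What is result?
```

Trace (tracking result):
m, result, x = (10, 9, 7)  # -> m = 10, result = 9, x = 7
m, result, x = (result, x, m)  # -> m = 9, result = 7, x = 10
m, result = (m + x, result - m)  # -> m = 19, result = -2

Answer: -2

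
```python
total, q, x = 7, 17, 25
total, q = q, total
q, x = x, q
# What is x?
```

Answer: 7

Derivation:
Trace (tracking x):
total, q, x = (7, 17, 25)  # -> total = 7, q = 17, x = 25
total, q = (q, total)  # -> total = 17, q = 7
q, x = (x, q)  # -> q = 25, x = 7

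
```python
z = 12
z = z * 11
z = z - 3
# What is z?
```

Trace (tracking z):
z = 12  # -> z = 12
z = z * 11  # -> z = 132
z = z - 3  # -> z = 129

Answer: 129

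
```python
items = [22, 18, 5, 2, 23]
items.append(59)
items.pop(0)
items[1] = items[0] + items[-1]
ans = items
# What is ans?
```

Answer: [18, 77, 2, 23, 59]

Derivation:
Trace (tracking ans):
items = [22, 18, 5, 2, 23]  # -> items = [22, 18, 5, 2, 23]
items.append(59)  # -> items = [22, 18, 5, 2, 23, 59]
items.pop(0)  # -> items = [18, 5, 2, 23, 59]
items[1] = items[0] + items[-1]  # -> items = [18, 77, 2, 23, 59]
ans = items  # -> ans = [18, 77, 2, 23, 59]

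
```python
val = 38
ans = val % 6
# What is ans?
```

Answer: 2

Derivation:
Trace (tracking ans):
val = 38  # -> val = 38
ans = val % 6  # -> ans = 2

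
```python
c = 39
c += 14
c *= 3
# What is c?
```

Answer: 159

Derivation:
Trace (tracking c):
c = 39  # -> c = 39
c += 14  # -> c = 53
c *= 3  # -> c = 159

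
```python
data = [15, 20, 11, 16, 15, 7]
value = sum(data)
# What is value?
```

Answer: 84

Derivation:
Trace (tracking value):
data = [15, 20, 11, 16, 15, 7]  # -> data = [15, 20, 11, 16, 15, 7]
value = sum(data)  # -> value = 84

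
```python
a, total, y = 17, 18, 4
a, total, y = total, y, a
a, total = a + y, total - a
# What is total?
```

Trace (tracking total):
a, total, y = (17, 18, 4)  # -> a = 17, total = 18, y = 4
a, total, y = (total, y, a)  # -> a = 18, total = 4, y = 17
a, total = (a + y, total - a)  # -> a = 35, total = -14

Answer: -14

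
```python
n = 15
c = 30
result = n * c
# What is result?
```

Answer: 450

Derivation:
Trace (tracking result):
n = 15  # -> n = 15
c = 30  # -> c = 30
result = n * c  # -> result = 450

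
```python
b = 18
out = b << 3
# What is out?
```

Trace (tracking out):
b = 18  # -> b = 18
out = b << 3  # -> out = 144

Answer: 144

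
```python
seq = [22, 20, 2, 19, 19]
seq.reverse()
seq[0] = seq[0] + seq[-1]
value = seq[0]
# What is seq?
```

Answer: [41, 19, 2, 20, 22]

Derivation:
Trace (tracking seq):
seq = [22, 20, 2, 19, 19]  # -> seq = [22, 20, 2, 19, 19]
seq.reverse()  # -> seq = [19, 19, 2, 20, 22]
seq[0] = seq[0] + seq[-1]  # -> seq = [41, 19, 2, 20, 22]
value = seq[0]  # -> value = 41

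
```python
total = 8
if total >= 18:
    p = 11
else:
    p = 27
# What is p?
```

Answer: 27

Derivation:
Trace (tracking p):
total = 8  # -> total = 8
if total >= 18:  # condition is False
else:
    p = 27  # -> p = 27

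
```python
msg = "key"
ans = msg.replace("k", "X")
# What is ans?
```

Trace (tracking ans):
msg = 'key'  # -> msg = 'key'
ans = msg.replace('k', 'X')  # -> ans = 'Xey'

Answer: 'Xey'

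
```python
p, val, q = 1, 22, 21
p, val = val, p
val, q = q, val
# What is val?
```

Trace (tracking val):
p, val, q = (1, 22, 21)  # -> p = 1, val = 22, q = 21
p, val = (val, p)  # -> p = 22, val = 1
val, q = (q, val)  # -> val = 21, q = 1

Answer: 21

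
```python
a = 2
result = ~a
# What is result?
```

Answer: -3

Derivation:
Trace (tracking result):
a = 2  # -> a = 2
result = ~a  # -> result = -3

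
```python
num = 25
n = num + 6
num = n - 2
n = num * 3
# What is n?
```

Answer: 87

Derivation:
Trace (tracking n):
num = 25  # -> num = 25
n = num + 6  # -> n = 31
num = n - 2  # -> num = 29
n = num * 3  # -> n = 87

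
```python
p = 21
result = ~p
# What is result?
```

Trace (tracking result):
p = 21  # -> p = 21
result = ~p  # -> result = -22

Answer: -22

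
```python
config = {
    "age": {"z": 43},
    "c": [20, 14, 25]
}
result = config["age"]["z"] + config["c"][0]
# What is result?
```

Trace (tracking result):
config = {'age': {'z': 43}, 'c': [20, 14, 25]}  # -> config = {'age': {'z': 43}, 'c': [20, 14, 25]}
result = config['age']['z'] + config['c'][0]  # -> result = 63

Answer: 63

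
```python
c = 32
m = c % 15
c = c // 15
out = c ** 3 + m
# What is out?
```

Trace (tracking out):
c = 32  # -> c = 32
m = c % 15  # -> m = 2
c = c // 15  # -> c = 2
out = c ** 3 + m  # -> out = 10

Answer: 10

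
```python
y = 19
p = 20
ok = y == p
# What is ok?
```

Trace (tracking ok):
y = 19  # -> y = 19
p = 20  # -> p = 20
ok = y == p  # -> ok = False

Answer: False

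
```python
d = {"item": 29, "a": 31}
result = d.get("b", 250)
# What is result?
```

Answer: 250

Derivation:
Trace (tracking result):
d = {'item': 29, 'a': 31}  # -> d = {'item': 29, 'a': 31}
result = d.get('b', 250)  # -> result = 250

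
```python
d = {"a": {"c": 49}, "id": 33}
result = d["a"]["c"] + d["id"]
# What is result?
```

Answer: 82

Derivation:
Trace (tracking result):
d = {'a': {'c': 49}, 'id': 33}  # -> d = {'a': {'c': 49}, 'id': 33}
result = d['a']['c'] + d['id']  # -> result = 82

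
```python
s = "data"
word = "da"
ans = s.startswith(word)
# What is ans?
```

Trace (tracking ans):
s = 'data'  # -> s = 'data'
word = 'da'  # -> word = 'da'
ans = s.startswith(word)  # -> ans = True

Answer: True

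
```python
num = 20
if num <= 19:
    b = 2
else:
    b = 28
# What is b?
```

Trace (tracking b):
num = 20  # -> num = 20
if num <= 19:  # condition is False
else:
    b = 28  # -> b = 28

Answer: 28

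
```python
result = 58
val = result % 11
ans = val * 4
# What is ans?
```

Answer: 12

Derivation:
Trace (tracking ans):
result = 58  # -> result = 58
val = result % 11  # -> val = 3
ans = val * 4  # -> ans = 12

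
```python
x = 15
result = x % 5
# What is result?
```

Trace (tracking result):
x = 15  # -> x = 15
result = x % 5  # -> result = 0

Answer: 0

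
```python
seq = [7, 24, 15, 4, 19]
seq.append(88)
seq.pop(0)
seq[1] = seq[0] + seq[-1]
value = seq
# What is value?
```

Trace (tracking value):
seq = [7, 24, 15, 4, 19]  # -> seq = [7, 24, 15, 4, 19]
seq.append(88)  # -> seq = [7, 24, 15, 4, 19, 88]
seq.pop(0)  # -> seq = [24, 15, 4, 19, 88]
seq[1] = seq[0] + seq[-1]  # -> seq = [24, 112, 4, 19, 88]
value = seq  # -> value = [24, 112, 4, 19, 88]

Answer: [24, 112, 4, 19, 88]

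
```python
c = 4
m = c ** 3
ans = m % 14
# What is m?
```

Trace (tracking m):
c = 4  # -> c = 4
m = c ** 3  # -> m = 64
ans = m % 14  # -> ans = 8

Answer: 64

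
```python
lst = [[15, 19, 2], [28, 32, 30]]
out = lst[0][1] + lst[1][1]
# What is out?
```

Trace (tracking out):
lst = [[15, 19, 2], [28, 32, 30]]  # -> lst = [[15, 19, 2], [28, 32, 30]]
out = lst[0][1] + lst[1][1]  # -> out = 51

Answer: 51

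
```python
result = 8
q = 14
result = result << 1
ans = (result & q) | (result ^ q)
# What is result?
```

Answer: 16

Derivation:
Trace (tracking result):
result = 8  # -> result = 8
q = 14  # -> q = 14
result = result << 1  # -> result = 16
ans = result & q | result ^ q  # -> ans = 30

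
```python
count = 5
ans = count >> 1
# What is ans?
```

Trace (tracking ans):
count = 5  # -> count = 5
ans = count >> 1  # -> ans = 2

Answer: 2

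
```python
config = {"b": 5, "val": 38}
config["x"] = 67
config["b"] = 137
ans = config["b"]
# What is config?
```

Trace (tracking config):
config = {'b': 5, 'val': 38}  # -> config = {'b': 5, 'val': 38}
config['x'] = 67  # -> config = {'b': 5, 'val': 38, 'x': 67}
config['b'] = 137  # -> config = {'b': 137, 'val': 38, 'x': 67}
ans = config['b']  # -> ans = 137

Answer: {'b': 137, 'val': 38, 'x': 67}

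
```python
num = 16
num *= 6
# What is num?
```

Trace (tracking num):
num = 16  # -> num = 16
num *= 6  # -> num = 96

Answer: 96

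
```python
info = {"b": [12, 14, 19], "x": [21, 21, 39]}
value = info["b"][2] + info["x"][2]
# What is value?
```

Answer: 58

Derivation:
Trace (tracking value):
info = {'b': [12, 14, 19], 'x': [21, 21, 39]}  # -> info = {'b': [12, 14, 19], 'x': [21, 21, 39]}
value = info['b'][2] + info['x'][2]  # -> value = 58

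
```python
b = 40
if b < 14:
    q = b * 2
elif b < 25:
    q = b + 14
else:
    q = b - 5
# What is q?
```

Answer: 35

Derivation:
Trace (tracking q):
b = 40  # -> b = 40
if b < 14:  # condition is False
elif b < 25:  # condition is False
else:
    q = b - 5  # -> q = 35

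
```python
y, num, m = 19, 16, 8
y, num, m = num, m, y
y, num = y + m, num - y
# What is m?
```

Trace (tracking m):
y, num, m = (19, 16, 8)  # -> y = 19, num = 16, m = 8
y, num, m = (num, m, y)  # -> y = 16, num = 8, m = 19
y, num = (y + m, num - y)  # -> y = 35, num = -8

Answer: 19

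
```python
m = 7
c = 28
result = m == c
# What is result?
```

Answer: False

Derivation:
Trace (tracking result):
m = 7  # -> m = 7
c = 28  # -> c = 28
result = m == c  # -> result = False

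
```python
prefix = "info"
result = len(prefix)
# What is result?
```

Trace (tracking result):
prefix = 'info'  # -> prefix = 'info'
result = len(prefix)  # -> result = 4

Answer: 4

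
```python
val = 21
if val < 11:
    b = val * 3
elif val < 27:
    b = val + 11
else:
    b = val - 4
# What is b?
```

Answer: 32

Derivation:
Trace (tracking b):
val = 21  # -> val = 21
if val < 11:  # condition is False
elif val < 27:  # condition is True
    b = val + 11  # -> b = 32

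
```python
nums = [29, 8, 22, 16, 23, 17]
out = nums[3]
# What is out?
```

Trace (tracking out):
nums = [29, 8, 22, 16, 23, 17]  # -> nums = [29, 8, 22, 16, 23, 17]
out = nums[3]  # -> out = 16

Answer: 16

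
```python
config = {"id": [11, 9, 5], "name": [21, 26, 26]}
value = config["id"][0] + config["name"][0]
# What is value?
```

Trace (tracking value):
config = {'id': [11, 9, 5], 'name': [21, 26, 26]}  # -> config = {'id': [11, 9, 5], 'name': [21, 26, 26]}
value = config['id'][0] + config['name'][0]  # -> value = 32

Answer: 32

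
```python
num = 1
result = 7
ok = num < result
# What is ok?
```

Trace (tracking ok):
num = 1  # -> num = 1
result = 7  # -> result = 7
ok = num < result  # -> ok = True

Answer: True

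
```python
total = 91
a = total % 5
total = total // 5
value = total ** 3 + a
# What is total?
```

Trace (tracking total):
total = 91  # -> total = 91
a = total % 5  # -> a = 1
total = total // 5  # -> total = 18
value = total ** 3 + a  # -> value = 5833

Answer: 18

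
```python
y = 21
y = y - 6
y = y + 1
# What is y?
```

Answer: 16

Derivation:
Trace (tracking y):
y = 21  # -> y = 21
y = y - 6  # -> y = 15
y = y + 1  # -> y = 16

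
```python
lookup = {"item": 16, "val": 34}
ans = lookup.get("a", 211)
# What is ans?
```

Answer: 211

Derivation:
Trace (tracking ans):
lookup = {'item': 16, 'val': 34}  # -> lookup = {'item': 16, 'val': 34}
ans = lookup.get('a', 211)  # -> ans = 211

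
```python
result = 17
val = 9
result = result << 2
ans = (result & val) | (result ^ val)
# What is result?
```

Trace (tracking result):
result = 17  # -> result = 17
val = 9  # -> val = 9
result = result << 2  # -> result = 68
ans = result & val | result ^ val  # -> ans = 77

Answer: 68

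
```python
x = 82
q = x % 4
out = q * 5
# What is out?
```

Trace (tracking out):
x = 82  # -> x = 82
q = x % 4  # -> q = 2
out = q * 5  # -> out = 10

Answer: 10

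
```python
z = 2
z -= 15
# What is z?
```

Trace (tracking z):
z = 2  # -> z = 2
z -= 15  # -> z = -13

Answer: -13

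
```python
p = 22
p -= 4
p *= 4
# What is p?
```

Answer: 72

Derivation:
Trace (tracking p):
p = 22  # -> p = 22
p -= 4  # -> p = 18
p *= 4  # -> p = 72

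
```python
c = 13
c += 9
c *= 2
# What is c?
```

Answer: 44

Derivation:
Trace (tracking c):
c = 13  # -> c = 13
c += 9  # -> c = 22
c *= 2  # -> c = 44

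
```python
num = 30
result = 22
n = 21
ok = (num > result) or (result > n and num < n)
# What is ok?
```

Trace (tracking ok):
num = 30  # -> num = 30
result = 22  # -> result = 22
n = 21  # -> n = 21
ok = num > result or (result > n and num < n)  # -> ok = True

Answer: True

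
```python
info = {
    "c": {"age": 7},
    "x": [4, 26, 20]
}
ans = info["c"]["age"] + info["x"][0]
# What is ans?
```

Answer: 11

Derivation:
Trace (tracking ans):
info = {'c': {'age': 7}, 'x': [4, 26, 20]}  # -> info = {'c': {'age': 7}, 'x': [4, 26, 20]}
ans = info['c']['age'] + info['x'][0]  # -> ans = 11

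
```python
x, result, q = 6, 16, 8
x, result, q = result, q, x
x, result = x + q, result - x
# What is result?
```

Trace (tracking result):
x, result, q = (6, 16, 8)  # -> x = 6, result = 16, q = 8
x, result, q = (result, q, x)  # -> x = 16, result = 8, q = 6
x, result = (x + q, result - x)  # -> x = 22, result = -8

Answer: -8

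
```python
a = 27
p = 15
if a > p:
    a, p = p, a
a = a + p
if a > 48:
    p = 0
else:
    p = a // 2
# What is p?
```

Trace (tracking p):
a = 27  # -> a = 27
p = 15  # -> p = 15
if a > p:  # condition is True
    a, p = (p, a)  # -> a = 15, p = 27
a = a + p  # -> a = 42
if a > 48:  # condition is False
else:
    p = a // 2  # -> p = 21

Answer: 21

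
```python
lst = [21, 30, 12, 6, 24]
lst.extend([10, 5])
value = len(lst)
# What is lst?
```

Answer: [21, 30, 12, 6, 24, 10, 5]

Derivation:
Trace (tracking lst):
lst = [21, 30, 12, 6, 24]  # -> lst = [21, 30, 12, 6, 24]
lst.extend([10, 5])  # -> lst = [21, 30, 12, 6, 24, 10, 5]
value = len(lst)  # -> value = 7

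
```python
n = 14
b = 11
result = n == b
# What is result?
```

Trace (tracking result):
n = 14  # -> n = 14
b = 11  # -> b = 11
result = n == b  # -> result = False

Answer: False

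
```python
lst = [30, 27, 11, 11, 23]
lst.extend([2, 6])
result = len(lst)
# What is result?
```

Answer: 7

Derivation:
Trace (tracking result):
lst = [30, 27, 11, 11, 23]  # -> lst = [30, 27, 11, 11, 23]
lst.extend([2, 6])  # -> lst = [30, 27, 11, 11, 23, 2, 6]
result = len(lst)  # -> result = 7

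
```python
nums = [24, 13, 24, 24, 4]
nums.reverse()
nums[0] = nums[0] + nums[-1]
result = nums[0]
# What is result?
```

Answer: 28

Derivation:
Trace (tracking result):
nums = [24, 13, 24, 24, 4]  # -> nums = [24, 13, 24, 24, 4]
nums.reverse()  # -> nums = [4, 24, 24, 13, 24]
nums[0] = nums[0] + nums[-1]  # -> nums = [28, 24, 24, 13, 24]
result = nums[0]  # -> result = 28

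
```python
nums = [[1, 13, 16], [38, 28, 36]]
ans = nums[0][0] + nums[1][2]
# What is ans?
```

Trace (tracking ans):
nums = [[1, 13, 16], [38, 28, 36]]  # -> nums = [[1, 13, 16], [38, 28, 36]]
ans = nums[0][0] + nums[1][2]  # -> ans = 37

Answer: 37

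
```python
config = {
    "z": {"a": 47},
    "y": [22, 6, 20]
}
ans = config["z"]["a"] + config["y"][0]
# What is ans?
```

Answer: 69

Derivation:
Trace (tracking ans):
config = {'z': {'a': 47}, 'y': [22, 6, 20]}  # -> config = {'z': {'a': 47}, 'y': [22, 6, 20]}
ans = config['z']['a'] + config['y'][0]  # -> ans = 69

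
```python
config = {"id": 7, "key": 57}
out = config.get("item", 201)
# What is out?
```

Trace (tracking out):
config = {'id': 7, 'key': 57}  # -> config = {'id': 7, 'key': 57}
out = config.get('item', 201)  # -> out = 201

Answer: 201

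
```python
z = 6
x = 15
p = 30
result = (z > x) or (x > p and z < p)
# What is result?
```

Answer: False

Derivation:
Trace (tracking result):
z = 6  # -> z = 6
x = 15  # -> x = 15
p = 30  # -> p = 30
result = z > x or (x > p and z < p)  # -> result = False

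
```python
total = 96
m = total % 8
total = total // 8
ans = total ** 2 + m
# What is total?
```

Answer: 12

Derivation:
Trace (tracking total):
total = 96  # -> total = 96
m = total % 8  # -> m = 0
total = total // 8  # -> total = 12
ans = total ** 2 + m  # -> ans = 144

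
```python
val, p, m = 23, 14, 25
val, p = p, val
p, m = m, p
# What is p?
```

Answer: 25

Derivation:
Trace (tracking p):
val, p, m = (23, 14, 25)  # -> val = 23, p = 14, m = 25
val, p = (p, val)  # -> val = 14, p = 23
p, m = (m, p)  # -> p = 25, m = 23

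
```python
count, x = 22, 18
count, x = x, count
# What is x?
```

Trace (tracking x):
count, x = (22, 18)  # -> count = 22, x = 18
count, x = (x, count)  # -> count = 18, x = 22

Answer: 22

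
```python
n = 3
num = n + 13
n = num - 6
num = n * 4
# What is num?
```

Answer: 40

Derivation:
Trace (tracking num):
n = 3  # -> n = 3
num = n + 13  # -> num = 16
n = num - 6  # -> n = 10
num = n * 4  # -> num = 40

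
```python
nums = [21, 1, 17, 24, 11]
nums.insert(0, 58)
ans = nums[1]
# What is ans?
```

Answer: 21

Derivation:
Trace (tracking ans):
nums = [21, 1, 17, 24, 11]  # -> nums = [21, 1, 17, 24, 11]
nums.insert(0, 58)  # -> nums = [58, 21, 1, 17, 24, 11]
ans = nums[1]  # -> ans = 21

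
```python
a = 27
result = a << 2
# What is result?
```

Trace (tracking result):
a = 27  # -> a = 27
result = a << 2  # -> result = 108

Answer: 108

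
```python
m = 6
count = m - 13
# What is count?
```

Trace (tracking count):
m = 6  # -> m = 6
count = m - 13  # -> count = -7

Answer: -7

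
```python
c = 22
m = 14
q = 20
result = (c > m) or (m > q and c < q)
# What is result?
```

Trace (tracking result):
c = 22  # -> c = 22
m = 14  # -> m = 14
q = 20  # -> q = 20
result = c > m or (m > q and c < q)  # -> result = True

Answer: True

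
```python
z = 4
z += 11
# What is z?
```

Answer: 15

Derivation:
Trace (tracking z):
z = 4  # -> z = 4
z += 11  # -> z = 15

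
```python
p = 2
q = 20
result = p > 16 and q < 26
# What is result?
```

Trace (tracking result):
p = 2  # -> p = 2
q = 20  # -> q = 20
result = p > 16 and q < 26  # -> result = False

Answer: False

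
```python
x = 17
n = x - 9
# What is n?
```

Answer: 8

Derivation:
Trace (tracking n):
x = 17  # -> x = 17
n = x - 9  # -> n = 8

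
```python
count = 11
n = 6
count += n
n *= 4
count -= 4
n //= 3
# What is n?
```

Answer: 8

Derivation:
Trace (tracking n):
count = 11  # -> count = 11
n = 6  # -> n = 6
count += n  # -> count = 17
n *= 4  # -> n = 24
count -= 4  # -> count = 13
n //= 3  # -> n = 8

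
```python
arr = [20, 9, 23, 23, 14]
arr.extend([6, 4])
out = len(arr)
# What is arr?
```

Trace (tracking arr):
arr = [20, 9, 23, 23, 14]  # -> arr = [20, 9, 23, 23, 14]
arr.extend([6, 4])  # -> arr = [20, 9, 23, 23, 14, 6, 4]
out = len(arr)  # -> out = 7

Answer: [20, 9, 23, 23, 14, 6, 4]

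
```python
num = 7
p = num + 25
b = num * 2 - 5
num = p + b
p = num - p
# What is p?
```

Trace (tracking p):
num = 7  # -> num = 7
p = num + 25  # -> p = 32
b = num * 2 - 5  # -> b = 9
num = p + b  # -> num = 41
p = num - p  # -> p = 9

Answer: 9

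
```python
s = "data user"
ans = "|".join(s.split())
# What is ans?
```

Trace (tracking ans):
s = 'data user'  # -> s = 'data user'
ans = '|'.join(s.split())  # -> ans = 'data|user'

Answer: 'data|user'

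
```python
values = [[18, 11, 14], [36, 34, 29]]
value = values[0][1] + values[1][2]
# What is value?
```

Trace (tracking value):
values = [[18, 11, 14], [36, 34, 29]]  # -> values = [[18, 11, 14], [36, 34, 29]]
value = values[0][1] + values[1][2]  # -> value = 40

Answer: 40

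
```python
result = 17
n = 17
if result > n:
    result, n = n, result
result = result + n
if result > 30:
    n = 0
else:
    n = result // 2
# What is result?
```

Answer: 34

Derivation:
Trace (tracking result):
result = 17  # -> result = 17
n = 17  # -> n = 17
if result > n:  # condition is False
result = result + n  # -> result = 34
if result > 30:  # condition is True
    n = 0  # -> n = 0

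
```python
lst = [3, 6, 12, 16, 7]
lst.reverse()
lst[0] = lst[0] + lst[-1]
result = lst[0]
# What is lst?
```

Answer: [10, 16, 12, 6, 3]

Derivation:
Trace (tracking lst):
lst = [3, 6, 12, 16, 7]  # -> lst = [3, 6, 12, 16, 7]
lst.reverse()  # -> lst = [7, 16, 12, 6, 3]
lst[0] = lst[0] + lst[-1]  # -> lst = [10, 16, 12, 6, 3]
result = lst[0]  # -> result = 10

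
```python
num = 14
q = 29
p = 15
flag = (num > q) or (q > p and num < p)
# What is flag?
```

Trace (tracking flag):
num = 14  # -> num = 14
q = 29  # -> q = 29
p = 15  # -> p = 15
flag = num > q or (q > p and num < p)  # -> flag = True

Answer: True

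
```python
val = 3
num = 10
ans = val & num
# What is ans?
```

Answer: 2

Derivation:
Trace (tracking ans):
val = 3  # -> val = 3
num = 10  # -> num = 10
ans = val & num  # -> ans = 2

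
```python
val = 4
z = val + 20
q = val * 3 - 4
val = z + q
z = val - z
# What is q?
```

Answer: 8

Derivation:
Trace (tracking q):
val = 4  # -> val = 4
z = val + 20  # -> z = 24
q = val * 3 - 4  # -> q = 8
val = z + q  # -> val = 32
z = val - z  # -> z = 8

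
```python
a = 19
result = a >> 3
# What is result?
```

Trace (tracking result):
a = 19  # -> a = 19
result = a >> 3  # -> result = 2

Answer: 2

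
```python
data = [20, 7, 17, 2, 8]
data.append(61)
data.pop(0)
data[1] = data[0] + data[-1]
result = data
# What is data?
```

Trace (tracking data):
data = [20, 7, 17, 2, 8]  # -> data = [20, 7, 17, 2, 8]
data.append(61)  # -> data = [20, 7, 17, 2, 8, 61]
data.pop(0)  # -> data = [7, 17, 2, 8, 61]
data[1] = data[0] + data[-1]  # -> data = [7, 68, 2, 8, 61]
result = data  # -> result = [7, 68, 2, 8, 61]

Answer: [7, 68, 2, 8, 61]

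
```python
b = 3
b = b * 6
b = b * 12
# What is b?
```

Answer: 216

Derivation:
Trace (tracking b):
b = 3  # -> b = 3
b = b * 6  # -> b = 18
b = b * 12  # -> b = 216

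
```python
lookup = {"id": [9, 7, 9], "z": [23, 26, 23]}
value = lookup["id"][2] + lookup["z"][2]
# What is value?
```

Trace (tracking value):
lookup = {'id': [9, 7, 9], 'z': [23, 26, 23]}  # -> lookup = {'id': [9, 7, 9], 'z': [23, 26, 23]}
value = lookup['id'][2] + lookup['z'][2]  # -> value = 32

Answer: 32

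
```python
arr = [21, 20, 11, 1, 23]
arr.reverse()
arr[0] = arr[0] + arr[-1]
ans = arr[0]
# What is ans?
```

Answer: 44

Derivation:
Trace (tracking ans):
arr = [21, 20, 11, 1, 23]  # -> arr = [21, 20, 11, 1, 23]
arr.reverse()  # -> arr = [23, 1, 11, 20, 21]
arr[0] = arr[0] + arr[-1]  # -> arr = [44, 1, 11, 20, 21]
ans = arr[0]  # -> ans = 44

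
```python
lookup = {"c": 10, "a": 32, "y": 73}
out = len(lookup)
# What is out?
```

Answer: 3

Derivation:
Trace (tracking out):
lookup = {'c': 10, 'a': 32, 'y': 73}  # -> lookup = {'c': 10, 'a': 32, 'y': 73}
out = len(lookup)  # -> out = 3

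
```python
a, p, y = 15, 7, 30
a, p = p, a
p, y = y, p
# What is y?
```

Answer: 15

Derivation:
Trace (tracking y):
a, p, y = (15, 7, 30)  # -> a = 15, p = 7, y = 30
a, p = (p, a)  # -> a = 7, p = 15
p, y = (y, p)  # -> p = 30, y = 15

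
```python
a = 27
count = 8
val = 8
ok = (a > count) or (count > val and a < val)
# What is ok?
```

Answer: True

Derivation:
Trace (tracking ok):
a = 27  # -> a = 27
count = 8  # -> count = 8
val = 8  # -> val = 8
ok = a > count or (count > val and a < val)  # -> ok = True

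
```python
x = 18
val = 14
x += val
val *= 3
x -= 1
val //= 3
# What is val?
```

Trace (tracking val):
x = 18  # -> x = 18
val = 14  # -> val = 14
x += val  # -> x = 32
val *= 3  # -> val = 42
x -= 1  # -> x = 31
val //= 3  # -> val = 14

Answer: 14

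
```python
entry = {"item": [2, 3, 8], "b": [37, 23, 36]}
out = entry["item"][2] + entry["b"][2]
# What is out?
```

Trace (tracking out):
entry = {'item': [2, 3, 8], 'b': [37, 23, 36]}  # -> entry = {'item': [2, 3, 8], 'b': [37, 23, 36]}
out = entry['item'][2] + entry['b'][2]  # -> out = 44

Answer: 44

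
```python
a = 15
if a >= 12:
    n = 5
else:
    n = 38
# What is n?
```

Trace (tracking n):
a = 15  # -> a = 15
if a >= 12:  # condition is True
    n = 5  # -> n = 5

Answer: 5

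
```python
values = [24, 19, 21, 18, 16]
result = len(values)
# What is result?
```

Answer: 5

Derivation:
Trace (tracking result):
values = [24, 19, 21, 18, 16]  # -> values = [24, 19, 21, 18, 16]
result = len(values)  # -> result = 5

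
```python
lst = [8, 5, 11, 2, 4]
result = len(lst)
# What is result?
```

Answer: 5

Derivation:
Trace (tracking result):
lst = [8, 5, 11, 2, 4]  # -> lst = [8, 5, 11, 2, 4]
result = len(lst)  # -> result = 5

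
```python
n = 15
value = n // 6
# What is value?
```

Trace (tracking value):
n = 15  # -> n = 15
value = n // 6  # -> value = 2

Answer: 2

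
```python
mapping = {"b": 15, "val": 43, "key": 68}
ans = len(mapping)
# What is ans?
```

Trace (tracking ans):
mapping = {'b': 15, 'val': 43, 'key': 68}  # -> mapping = {'b': 15, 'val': 43, 'key': 68}
ans = len(mapping)  # -> ans = 3

Answer: 3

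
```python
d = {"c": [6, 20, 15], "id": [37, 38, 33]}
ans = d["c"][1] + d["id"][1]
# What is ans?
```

Trace (tracking ans):
d = {'c': [6, 20, 15], 'id': [37, 38, 33]}  # -> d = {'c': [6, 20, 15], 'id': [37, 38, 33]}
ans = d['c'][1] + d['id'][1]  # -> ans = 58

Answer: 58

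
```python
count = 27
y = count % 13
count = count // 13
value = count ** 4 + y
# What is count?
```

Answer: 2

Derivation:
Trace (tracking count):
count = 27  # -> count = 27
y = count % 13  # -> y = 1
count = count // 13  # -> count = 2
value = count ** 4 + y  # -> value = 17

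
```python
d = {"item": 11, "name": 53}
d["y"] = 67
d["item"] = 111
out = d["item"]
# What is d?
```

Answer: {'item': 111, 'name': 53, 'y': 67}

Derivation:
Trace (tracking d):
d = {'item': 11, 'name': 53}  # -> d = {'item': 11, 'name': 53}
d['y'] = 67  # -> d = {'item': 11, 'name': 53, 'y': 67}
d['item'] = 111  # -> d = {'item': 111, 'name': 53, 'y': 67}
out = d['item']  # -> out = 111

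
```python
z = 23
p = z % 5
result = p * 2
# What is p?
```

Trace (tracking p):
z = 23  # -> z = 23
p = z % 5  # -> p = 3
result = p * 2  # -> result = 6

Answer: 3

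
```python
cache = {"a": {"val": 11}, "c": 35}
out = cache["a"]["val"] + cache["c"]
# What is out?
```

Trace (tracking out):
cache = {'a': {'val': 11}, 'c': 35}  # -> cache = {'a': {'val': 11}, 'c': 35}
out = cache['a']['val'] + cache['c']  # -> out = 46

Answer: 46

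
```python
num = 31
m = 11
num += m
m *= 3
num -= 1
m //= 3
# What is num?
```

Answer: 41

Derivation:
Trace (tracking num):
num = 31  # -> num = 31
m = 11  # -> m = 11
num += m  # -> num = 42
m *= 3  # -> m = 33
num -= 1  # -> num = 41
m //= 3  # -> m = 11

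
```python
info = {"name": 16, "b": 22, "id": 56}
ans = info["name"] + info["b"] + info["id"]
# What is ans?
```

Trace (tracking ans):
info = {'name': 16, 'b': 22, 'id': 56}  # -> info = {'name': 16, 'b': 22, 'id': 56}
ans = info['name'] + info['b'] + info['id']  # -> ans = 94

Answer: 94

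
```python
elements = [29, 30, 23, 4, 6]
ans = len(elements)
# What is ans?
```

Answer: 5

Derivation:
Trace (tracking ans):
elements = [29, 30, 23, 4, 6]  # -> elements = [29, 30, 23, 4, 6]
ans = len(elements)  # -> ans = 5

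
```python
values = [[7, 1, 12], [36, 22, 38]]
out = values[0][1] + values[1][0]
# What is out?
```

Answer: 37

Derivation:
Trace (tracking out):
values = [[7, 1, 12], [36, 22, 38]]  # -> values = [[7, 1, 12], [36, 22, 38]]
out = values[0][1] + values[1][0]  # -> out = 37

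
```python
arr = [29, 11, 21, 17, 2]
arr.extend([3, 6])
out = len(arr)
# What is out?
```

Trace (tracking out):
arr = [29, 11, 21, 17, 2]  # -> arr = [29, 11, 21, 17, 2]
arr.extend([3, 6])  # -> arr = [29, 11, 21, 17, 2, 3, 6]
out = len(arr)  # -> out = 7

Answer: 7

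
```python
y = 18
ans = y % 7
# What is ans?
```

Answer: 4

Derivation:
Trace (tracking ans):
y = 18  # -> y = 18
ans = y % 7  # -> ans = 4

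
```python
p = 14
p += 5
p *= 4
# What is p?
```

Answer: 76

Derivation:
Trace (tracking p):
p = 14  # -> p = 14
p += 5  # -> p = 19
p *= 4  # -> p = 76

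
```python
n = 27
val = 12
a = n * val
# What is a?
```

Answer: 324

Derivation:
Trace (tracking a):
n = 27  # -> n = 27
val = 12  # -> val = 12
a = n * val  # -> a = 324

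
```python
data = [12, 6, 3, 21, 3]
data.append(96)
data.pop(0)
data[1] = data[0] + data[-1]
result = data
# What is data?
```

Answer: [6, 102, 21, 3, 96]

Derivation:
Trace (tracking data):
data = [12, 6, 3, 21, 3]  # -> data = [12, 6, 3, 21, 3]
data.append(96)  # -> data = [12, 6, 3, 21, 3, 96]
data.pop(0)  # -> data = [6, 3, 21, 3, 96]
data[1] = data[0] + data[-1]  # -> data = [6, 102, 21, 3, 96]
result = data  # -> result = [6, 102, 21, 3, 96]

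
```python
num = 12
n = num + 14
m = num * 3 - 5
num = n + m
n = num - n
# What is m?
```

Answer: 31

Derivation:
Trace (tracking m):
num = 12  # -> num = 12
n = num + 14  # -> n = 26
m = num * 3 - 5  # -> m = 31
num = n + m  # -> num = 57
n = num - n  # -> n = 31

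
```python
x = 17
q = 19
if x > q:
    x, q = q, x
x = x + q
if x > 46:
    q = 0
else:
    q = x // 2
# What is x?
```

Answer: 36

Derivation:
Trace (tracking x):
x = 17  # -> x = 17
q = 19  # -> q = 19
if x > q:  # condition is False
x = x + q  # -> x = 36
if x > 46:  # condition is False
else:
    q = x // 2  # -> q = 18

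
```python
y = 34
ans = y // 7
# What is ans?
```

Answer: 4

Derivation:
Trace (tracking ans):
y = 34  # -> y = 34
ans = y // 7  # -> ans = 4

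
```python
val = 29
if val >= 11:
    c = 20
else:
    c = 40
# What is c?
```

Trace (tracking c):
val = 29  # -> val = 29
if val >= 11:  # condition is True
    c = 20  # -> c = 20

Answer: 20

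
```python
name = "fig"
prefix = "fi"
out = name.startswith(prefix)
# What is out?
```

Trace (tracking out):
name = 'fig'  # -> name = 'fig'
prefix = 'fi'  # -> prefix = 'fi'
out = name.startswith(prefix)  # -> out = True

Answer: True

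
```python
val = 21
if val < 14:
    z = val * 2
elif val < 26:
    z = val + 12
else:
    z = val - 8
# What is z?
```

Answer: 33

Derivation:
Trace (tracking z):
val = 21  # -> val = 21
if val < 14:  # condition is False
elif val < 26:  # condition is True
    z = val + 12  # -> z = 33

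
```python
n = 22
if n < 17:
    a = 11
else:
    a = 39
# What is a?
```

Trace (tracking a):
n = 22  # -> n = 22
if n < 17:  # condition is False
else:
    a = 39  # -> a = 39

Answer: 39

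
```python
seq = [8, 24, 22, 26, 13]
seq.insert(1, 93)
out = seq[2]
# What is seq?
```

Trace (tracking seq):
seq = [8, 24, 22, 26, 13]  # -> seq = [8, 24, 22, 26, 13]
seq.insert(1, 93)  # -> seq = [8, 93, 24, 22, 26, 13]
out = seq[2]  # -> out = 24

Answer: [8, 93, 24, 22, 26, 13]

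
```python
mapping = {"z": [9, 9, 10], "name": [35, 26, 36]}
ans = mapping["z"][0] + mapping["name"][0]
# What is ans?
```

Trace (tracking ans):
mapping = {'z': [9, 9, 10], 'name': [35, 26, 36]}  # -> mapping = {'z': [9, 9, 10], 'name': [35, 26, 36]}
ans = mapping['z'][0] + mapping['name'][0]  # -> ans = 44

Answer: 44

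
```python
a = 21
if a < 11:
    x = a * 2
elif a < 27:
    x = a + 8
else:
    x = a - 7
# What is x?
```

Answer: 29

Derivation:
Trace (tracking x):
a = 21  # -> a = 21
if a < 11:  # condition is False
elif a < 27:  # condition is True
    x = a + 8  # -> x = 29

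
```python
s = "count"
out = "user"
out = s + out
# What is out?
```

Answer: 'countuser'

Derivation:
Trace (tracking out):
s = 'count'  # -> s = 'count'
out = 'user'  # -> out = 'user'
out = s + out  # -> out = 'countuser'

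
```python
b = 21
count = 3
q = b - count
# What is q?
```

Trace (tracking q):
b = 21  # -> b = 21
count = 3  # -> count = 3
q = b - count  # -> q = 18

Answer: 18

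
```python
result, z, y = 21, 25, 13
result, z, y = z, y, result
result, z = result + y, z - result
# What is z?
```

Trace (tracking z):
result, z, y = (21, 25, 13)  # -> result = 21, z = 25, y = 13
result, z, y = (z, y, result)  # -> result = 25, z = 13, y = 21
result, z = (result + y, z - result)  # -> result = 46, z = -12

Answer: -12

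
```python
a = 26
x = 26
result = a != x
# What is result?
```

Answer: False

Derivation:
Trace (tracking result):
a = 26  # -> a = 26
x = 26  # -> x = 26
result = a != x  # -> result = False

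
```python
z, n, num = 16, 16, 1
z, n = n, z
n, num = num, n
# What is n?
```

Answer: 1

Derivation:
Trace (tracking n):
z, n, num = (16, 16, 1)  # -> z = 16, n = 16, num = 1
z, n = (n, z)  # -> z = 16, n = 16
n, num = (num, n)  # -> n = 1, num = 16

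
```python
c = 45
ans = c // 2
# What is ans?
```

Answer: 22

Derivation:
Trace (tracking ans):
c = 45  # -> c = 45
ans = c // 2  # -> ans = 22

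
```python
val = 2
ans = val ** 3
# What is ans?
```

Trace (tracking ans):
val = 2  # -> val = 2
ans = val ** 3  # -> ans = 8

Answer: 8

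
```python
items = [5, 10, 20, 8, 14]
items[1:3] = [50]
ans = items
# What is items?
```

Answer: [5, 50, 8, 14]

Derivation:
Trace (tracking items):
items = [5, 10, 20, 8, 14]  # -> items = [5, 10, 20, 8, 14]
items[1:3] = [50]  # -> items = [5, 50, 8, 14]
ans = items  # -> ans = [5, 50, 8, 14]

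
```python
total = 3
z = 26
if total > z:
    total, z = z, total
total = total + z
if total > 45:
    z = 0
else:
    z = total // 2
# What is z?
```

Answer: 14

Derivation:
Trace (tracking z):
total = 3  # -> total = 3
z = 26  # -> z = 26
if total > z:  # condition is False
total = total + z  # -> total = 29
if total > 45:  # condition is False
else:
    z = total // 2  # -> z = 14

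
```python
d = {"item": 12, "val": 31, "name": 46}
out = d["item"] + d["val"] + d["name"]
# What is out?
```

Answer: 89

Derivation:
Trace (tracking out):
d = {'item': 12, 'val': 31, 'name': 46}  # -> d = {'item': 12, 'val': 31, 'name': 46}
out = d['item'] + d['val'] + d['name']  # -> out = 89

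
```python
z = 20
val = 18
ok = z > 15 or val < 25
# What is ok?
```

Trace (tracking ok):
z = 20  # -> z = 20
val = 18  # -> val = 18
ok = z > 15 or val < 25  # -> ok = True

Answer: True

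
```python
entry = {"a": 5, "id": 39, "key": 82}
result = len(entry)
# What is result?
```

Answer: 3

Derivation:
Trace (tracking result):
entry = {'a': 5, 'id': 39, 'key': 82}  # -> entry = {'a': 5, 'id': 39, 'key': 82}
result = len(entry)  # -> result = 3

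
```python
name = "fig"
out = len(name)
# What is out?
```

Trace (tracking out):
name = 'fig'  # -> name = 'fig'
out = len(name)  # -> out = 3

Answer: 3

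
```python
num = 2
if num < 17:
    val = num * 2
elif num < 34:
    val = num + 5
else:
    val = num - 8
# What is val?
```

Answer: 4

Derivation:
Trace (tracking val):
num = 2  # -> num = 2
if num < 17:  # condition is True
    val = num * 2  # -> val = 4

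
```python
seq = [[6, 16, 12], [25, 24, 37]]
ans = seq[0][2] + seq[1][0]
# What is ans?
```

Trace (tracking ans):
seq = [[6, 16, 12], [25, 24, 37]]  # -> seq = [[6, 16, 12], [25, 24, 37]]
ans = seq[0][2] + seq[1][0]  # -> ans = 37

Answer: 37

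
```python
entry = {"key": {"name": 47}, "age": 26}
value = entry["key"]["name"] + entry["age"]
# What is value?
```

Trace (tracking value):
entry = {'key': {'name': 47}, 'age': 26}  # -> entry = {'key': {'name': 47}, 'age': 26}
value = entry['key']['name'] + entry['age']  # -> value = 73

Answer: 73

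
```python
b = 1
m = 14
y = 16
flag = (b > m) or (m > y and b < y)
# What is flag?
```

Answer: False

Derivation:
Trace (tracking flag):
b = 1  # -> b = 1
m = 14  # -> m = 14
y = 16  # -> y = 16
flag = b > m or (m > y and b < y)  # -> flag = False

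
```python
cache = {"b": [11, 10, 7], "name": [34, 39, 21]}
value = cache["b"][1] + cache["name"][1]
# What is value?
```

Trace (tracking value):
cache = {'b': [11, 10, 7], 'name': [34, 39, 21]}  # -> cache = {'b': [11, 10, 7], 'name': [34, 39, 21]}
value = cache['b'][1] + cache['name'][1]  # -> value = 49

Answer: 49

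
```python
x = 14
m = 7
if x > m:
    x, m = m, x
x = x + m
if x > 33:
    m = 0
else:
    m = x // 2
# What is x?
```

Trace (tracking x):
x = 14  # -> x = 14
m = 7  # -> m = 7
if x > m:  # condition is True
    x, m = (m, x)  # -> x = 7, m = 14
x = x + m  # -> x = 21
if x > 33:  # condition is False
else:
    m = x // 2  # -> m = 10

Answer: 21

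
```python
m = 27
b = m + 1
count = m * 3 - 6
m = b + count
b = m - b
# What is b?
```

Trace (tracking b):
m = 27  # -> m = 27
b = m + 1  # -> b = 28
count = m * 3 - 6  # -> count = 75
m = b + count  # -> m = 103
b = m - b  # -> b = 75

Answer: 75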